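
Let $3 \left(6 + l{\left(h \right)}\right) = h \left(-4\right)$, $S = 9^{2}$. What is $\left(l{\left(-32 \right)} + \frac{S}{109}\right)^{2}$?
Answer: $\frac{149646289}{106929} \approx 1399.5$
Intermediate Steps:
$S = 81$
$l{\left(h \right)} = -6 - \frac{4 h}{3}$ ($l{\left(h \right)} = -6 + \frac{h \left(-4\right)}{3} = -6 + \frac{\left(-4\right) h}{3} = -6 - \frac{4 h}{3}$)
$\left(l{\left(-32 \right)} + \frac{S}{109}\right)^{2} = \left(\left(-6 - - \frac{128}{3}\right) + \frac{81}{109}\right)^{2} = \left(\left(-6 + \frac{128}{3}\right) + 81 \cdot \frac{1}{109}\right)^{2} = \left(\frac{110}{3} + \frac{81}{109}\right)^{2} = \left(\frac{12233}{327}\right)^{2} = \frac{149646289}{106929}$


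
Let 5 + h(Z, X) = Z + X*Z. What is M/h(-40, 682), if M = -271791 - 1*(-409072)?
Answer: -137281/27325 ≈ -5.0240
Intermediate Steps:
h(Z, X) = -5 + Z + X*Z (h(Z, X) = -5 + (Z + X*Z) = -5 + Z + X*Z)
M = 137281 (M = -271791 + 409072 = 137281)
M/h(-40, 682) = 137281/(-5 - 40 + 682*(-40)) = 137281/(-5 - 40 - 27280) = 137281/(-27325) = 137281*(-1/27325) = -137281/27325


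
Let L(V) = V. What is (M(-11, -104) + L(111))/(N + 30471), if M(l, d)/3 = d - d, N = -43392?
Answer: -37/4307 ≈ -0.0085907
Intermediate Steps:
M(l, d) = 0 (M(l, d) = 3*(d - d) = 3*0 = 0)
(M(-11, -104) + L(111))/(N + 30471) = (0 + 111)/(-43392 + 30471) = 111/(-12921) = 111*(-1/12921) = -37/4307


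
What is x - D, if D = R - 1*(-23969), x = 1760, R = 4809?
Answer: -27018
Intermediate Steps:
D = 28778 (D = 4809 - 1*(-23969) = 4809 + 23969 = 28778)
x - D = 1760 - 1*28778 = 1760 - 28778 = -27018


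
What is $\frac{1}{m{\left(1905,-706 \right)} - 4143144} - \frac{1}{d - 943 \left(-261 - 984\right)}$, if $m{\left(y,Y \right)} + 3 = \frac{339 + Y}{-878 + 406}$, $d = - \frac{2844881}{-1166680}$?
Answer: $- \frac{2928029265410992}{2678588245895951742577} \approx -1.0931 \cdot 10^{-6}$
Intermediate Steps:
$d = \frac{2844881}{1166680}$ ($d = \left(-2844881\right) \left(- \frac{1}{1166680}\right) = \frac{2844881}{1166680} \approx 2.4384$)
$m{\left(y,Y \right)} = - \frac{1755}{472} - \frac{Y}{472}$ ($m{\left(y,Y \right)} = -3 + \frac{339 + Y}{-878 + 406} = -3 + \frac{339 + Y}{-472} = -3 + \left(339 + Y\right) \left(- \frac{1}{472}\right) = -3 - \left(\frac{339}{472} + \frac{Y}{472}\right) = - \frac{1755}{472} - \frac{Y}{472}$)
$\frac{1}{m{\left(1905,-706 \right)} - 4143144} - \frac{1}{d - 943 \left(-261 - 984\right)} = \frac{1}{\left(- \frac{1755}{472} - - \frac{353}{236}\right) - 4143144} - \frac{1}{\frac{2844881}{1166680} - 943 \left(-261 - 984\right)} = \frac{1}{\left(- \frac{1755}{472} + \frac{353}{236}\right) - 4143144} - \frac{1}{\frac{2844881}{1166680} - -1174035} = \frac{1}{- \frac{1049}{472} - 4143144} - \frac{1}{\frac{2844881}{1166680} + 1174035} = \frac{1}{- \frac{1955565017}{472}} - \frac{1}{\frac{1369725998681}{1166680}} = - \frac{472}{1955565017} - \frac{1166680}{1369725998681} = - \frac{2928029265410992}{2678588245895951742577}$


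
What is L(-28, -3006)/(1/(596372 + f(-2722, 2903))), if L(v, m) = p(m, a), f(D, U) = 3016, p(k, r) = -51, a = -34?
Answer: -30568788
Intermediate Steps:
L(v, m) = -51
L(-28, -3006)/(1/(596372 + f(-2722, 2903))) = -51/(1/(596372 + 3016)) = -51/(1/599388) = -51/1/599388 = -51*599388 = -30568788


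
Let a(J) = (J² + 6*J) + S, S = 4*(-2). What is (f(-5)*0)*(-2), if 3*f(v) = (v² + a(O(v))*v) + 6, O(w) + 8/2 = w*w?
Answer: 0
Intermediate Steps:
S = -8
O(w) = -4 + w² (O(w) = -4 + w*w = -4 + w²)
a(J) = -8 + J² + 6*J (a(J) = (J² + 6*J) - 8 = -8 + J² + 6*J)
f(v) = 2 + v²/3 + v*(-32 + (-4 + v²)² + 6*v²)/3 (f(v) = ((v² + (-8 + (-4 + v²)² + 6*(-4 + v²))*v) + 6)/3 = ((v² + (-8 + (-4 + v²)² + (-24 + 6*v²))*v) + 6)/3 = ((v² + (-32 + (-4 + v²)² + 6*v²)*v) + 6)/3 = ((v² + v*(-32 + (-4 + v²)² + 6*v²)) + 6)/3 = (6 + v² + v*(-32 + (-4 + v²)² + 6*v²))/3 = 2 + v²/3 + v*(-32 + (-4 + v²)² + 6*v²)/3)
(f(-5)*0)*(-2) = ((2 - 16/3*(-5) - ⅔*(-5)³ + (⅓)*(-5)² + (⅓)*(-5)⁵)*0)*(-2) = ((2 + 80/3 - ⅔*(-125) + (⅓)*25 + (⅓)*(-3125))*0)*(-2) = ((2 + 80/3 + 250/3 + 25/3 - 3125/3)*0)*(-2) = -2764/3*0*(-2) = 0*(-2) = 0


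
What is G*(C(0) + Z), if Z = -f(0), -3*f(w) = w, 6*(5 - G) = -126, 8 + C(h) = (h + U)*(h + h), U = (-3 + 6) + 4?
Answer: -208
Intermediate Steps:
U = 7 (U = 3 + 4 = 7)
C(h) = -8 + 2*h*(7 + h) (C(h) = -8 + (h + 7)*(h + h) = -8 + (7 + h)*(2*h) = -8 + 2*h*(7 + h))
G = 26 (G = 5 - ⅙*(-126) = 5 + 21 = 26)
f(w) = -w/3
Z = 0 (Z = -(-1)*0/3 = -1*0 = 0)
G*(C(0) + Z) = 26*((-8 + 2*0² + 14*0) + 0) = 26*((-8 + 2*0 + 0) + 0) = 26*((-8 + 0 + 0) + 0) = 26*(-8 + 0) = 26*(-8) = -208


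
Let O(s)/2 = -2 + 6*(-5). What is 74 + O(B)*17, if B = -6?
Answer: -1014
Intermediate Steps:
O(s) = -64 (O(s) = 2*(-2 + 6*(-5)) = 2*(-2 - 30) = 2*(-32) = -64)
74 + O(B)*17 = 74 - 64*17 = 74 - 1088 = -1014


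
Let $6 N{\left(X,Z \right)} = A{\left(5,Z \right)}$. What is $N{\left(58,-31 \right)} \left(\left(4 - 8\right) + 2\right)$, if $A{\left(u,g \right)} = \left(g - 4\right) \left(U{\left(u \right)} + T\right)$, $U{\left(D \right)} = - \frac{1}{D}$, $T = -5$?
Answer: $- \frac{182}{3} \approx -60.667$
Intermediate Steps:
$A{\left(u,g \right)} = \left(-5 - \frac{1}{u}\right) \left(-4 + g\right)$ ($A{\left(u,g \right)} = \left(g - 4\right) \left(- \frac{1}{u} - 5\right) = \left(-4 + g\right) \left(-5 - \frac{1}{u}\right) = \left(-5 - \frac{1}{u}\right) \left(-4 + g\right)$)
$N{\left(X,Z \right)} = \frac{52}{15} - \frac{13 Z}{15}$ ($N{\left(X,Z \right)} = \frac{\frac{1}{5} \left(4 - Z + 5 \cdot 5 \left(4 - Z\right)\right)}{6} = \frac{\frac{1}{5} \left(4 - Z - \left(-100 + 25 Z\right)\right)}{6} = \frac{\frac{1}{5} \left(104 - 26 Z\right)}{6} = \frac{\frac{104}{5} - \frac{26 Z}{5}}{6} = \frac{52}{15} - \frac{13 Z}{15}$)
$N{\left(58,-31 \right)} \left(\left(4 - 8\right) + 2\right) = \left(\frac{52}{15} - - \frac{403}{15}\right) \left(\left(4 - 8\right) + 2\right) = \left(\frac{52}{15} + \frac{403}{15}\right) \left(-4 + 2\right) = \frac{91}{3} \left(-2\right) = - \frac{182}{3}$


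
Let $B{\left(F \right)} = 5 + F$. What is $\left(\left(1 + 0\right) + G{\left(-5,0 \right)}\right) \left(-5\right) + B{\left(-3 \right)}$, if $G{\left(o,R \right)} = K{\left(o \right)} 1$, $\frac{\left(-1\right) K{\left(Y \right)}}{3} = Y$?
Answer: $-78$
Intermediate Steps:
$K{\left(Y \right)} = - 3 Y$
$G{\left(o,R \right)} = - 3 o$ ($G{\left(o,R \right)} = - 3 o 1 = - 3 o$)
$\left(\left(1 + 0\right) + G{\left(-5,0 \right)}\right) \left(-5\right) + B{\left(-3 \right)} = \left(\left(1 + 0\right) - -15\right) \left(-5\right) + \left(5 - 3\right) = \left(1 + 15\right) \left(-5\right) + 2 = 16 \left(-5\right) + 2 = -80 + 2 = -78$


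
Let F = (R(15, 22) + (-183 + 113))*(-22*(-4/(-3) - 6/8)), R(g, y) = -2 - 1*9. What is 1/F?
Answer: 2/2079 ≈ 0.00096200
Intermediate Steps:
R(g, y) = -11 (R(g, y) = -2 - 9 = -11)
F = 2079/2 (F = (-11 + (-183 + 113))*(-22*(-4/(-3) - 6/8)) = (-11 - 70)*(-22*(-4*(-1/3) - 6*1/8)) = -(-1782)*(4/3 - 3/4) = -(-1782)*7/12 = -81*(-77/6) = 2079/2 ≈ 1039.5)
1/F = 1/(2079/2) = 2/2079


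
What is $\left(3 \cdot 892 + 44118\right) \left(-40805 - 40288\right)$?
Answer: $-3794665842$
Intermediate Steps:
$\left(3 \cdot 892 + 44118\right) \left(-40805 - 40288\right) = \left(2676 + 44118\right) \left(-81093\right) = 46794 \left(-81093\right) = -3794665842$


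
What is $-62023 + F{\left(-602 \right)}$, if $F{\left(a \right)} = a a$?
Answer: $300381$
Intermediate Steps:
$F{\left(a \right)} = a^{2}$
$-62023 + F{\left(-602 \right)} = -62023 + \left(-602\right)^{2} = -62023 + 362404 = 300381$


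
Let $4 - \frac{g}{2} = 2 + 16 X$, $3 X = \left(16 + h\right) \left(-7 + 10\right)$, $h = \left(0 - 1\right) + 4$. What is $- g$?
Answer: $604$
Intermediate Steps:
$h = 3$ ($h = -1 + 4 = 3$)
$X = 19$ ($X = \frac{\left(16 + 3\right) \left(-7 + 10\right)}{3} = \frac{19 \cdot 3}{3} = \frac{1}{3} \cdot 57 = 19$)
$g = -604$ ($g = 8 - 2 \left(2 + 16 \cdot 19\right) = 8 - 2 \left(2 + 304\right) = 8 - 612 = -604$)
$- g = \left(-1\right) \left(-604\right) = 604$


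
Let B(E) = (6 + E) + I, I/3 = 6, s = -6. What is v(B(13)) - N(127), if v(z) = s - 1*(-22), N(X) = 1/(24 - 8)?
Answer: 255/16 ≈ 15.938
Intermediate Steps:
I = 18 (I = 3*6 = 18)
B(E) = 24 + E (B(E) = (6 + E) + 18 = 24 + E)
N(X) = 1/16
v(z) = 16 (v(z) = -6 - 1*(-22) = -6 + 22 = 16)
v(B(13)) - N(127) = 16 - 1*1/16 = 16 - 1/16 = 255/16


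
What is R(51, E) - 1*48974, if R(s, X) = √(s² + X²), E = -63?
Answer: -48974 + 3*√730 ≈ -48893.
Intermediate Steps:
R(s, X) = √(X² + s²)
R(51, E) - 1*48974 = √((-63)² + 51²) - 1*48974 = √(3969 + 2601) - 48974 = √6570 - 48974 = 3*√730 - 48974 = -48974 + 3*√730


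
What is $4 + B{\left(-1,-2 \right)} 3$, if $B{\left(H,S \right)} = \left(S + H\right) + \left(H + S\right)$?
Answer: $-14$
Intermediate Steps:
$B{\left(H,S \right)} = 2 H + 2 S$ ($B{\left(H,S \right)} = \left(H + S\right) + \left(H + S\right) = 2 H + 2 S$)
$4 + B{\left(-1,-2 \right)} 3 = 4 + \left(2 \left(-1\right) + 2 \left(-2\right)\right) 3 = 4 + \left(-2 - 4\right) 3 = 4 - 18 = -14$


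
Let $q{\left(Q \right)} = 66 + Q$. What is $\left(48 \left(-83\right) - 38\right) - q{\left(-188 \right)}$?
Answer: $-3900$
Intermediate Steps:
$\left(48 \left(-83\right) - 38\right) - q{\left(-188 \right)} = \left(48 \left(-83\right) - 38\right) - \left(66 - 188\right) = \left(-3984 - 38\right) - -122 = -4022 + 122 = -3900$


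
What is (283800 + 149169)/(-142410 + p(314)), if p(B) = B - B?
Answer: -144323/47470 ≈ -3.0403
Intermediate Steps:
p(B) = 0
(283800 + 149169)/(-142410 + p(314)) = (283800 + 149169)/(-142410 + 0) = 432969/(-142410) = 432969*(-1/142410) = -144323/47470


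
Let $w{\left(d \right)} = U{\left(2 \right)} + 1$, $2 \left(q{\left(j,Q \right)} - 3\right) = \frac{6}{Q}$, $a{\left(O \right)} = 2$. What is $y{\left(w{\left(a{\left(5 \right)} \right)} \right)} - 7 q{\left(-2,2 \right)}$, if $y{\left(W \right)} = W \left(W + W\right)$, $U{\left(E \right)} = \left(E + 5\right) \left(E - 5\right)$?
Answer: $\frac{1537}{2} \approx 768.5$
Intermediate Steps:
$U{\left(E \right)} = \left(-5 + E\right) \left(5 + E\right)$ ($U{\left(E \right)} = \left(5 + E\right) \left(-5 + E\right) = \left(-5 + E\right) \left(5 + E\right)$)
$q{\left(j,Q \right)} = 3 + \frac{3}{Q}$ ($q{\left(j,Q \right)} = 3 + \frac{6 \frac{1}{Q}}{2} = 3 + \frac{3}{Q}$)
$w{\left(d \right)} = -20$ ($w{\left(d \right)} = \left(-25 + 2^{2}\right) + 1 = \left(-25 + 4\right) + 1 = -21 + 1 = -20$)
$y{\left(W \right)} = 2 W^{2}$ ($y{\left(W \right)} = W 2 W = 2 W^{2}$)
$y{\left(w{\left(a{\left(5 \right)} \right)} \right)} - 7 q{\left(-2,2 \right)} = 2 \left(-20\right)^{2} - 7 \left(3 + \frac{3}{2}\right) = 2 \cdot 400 - 7 \left(3 + 3 \cdot \frac{1}{2}\right) = 800 - 7 \left(3 + \frac{3}{2}\right) = 800 - \frac{63}{2} = \frac{1537}{2}$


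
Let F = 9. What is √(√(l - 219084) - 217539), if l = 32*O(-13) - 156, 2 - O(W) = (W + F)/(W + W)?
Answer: √(-36764091 + 26*I*√9260394)/13 ≈ 0.50188 + 466.41*I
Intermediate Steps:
O(W) = 2 - (9 + W)/(2*W) (O(W) = 2 - (W + 9)/(W + W) = 2 - (9 + W)/(2*W))
l = -1260/13 (l = 32*((3/2)*(-3 - 13)/(-13)) - 156 = 32*((3/2)*(-1/13)*(-16)) - 156 = 32*(24/13) - 156 = 768/13 - 156 = -1260/13 ≈ -96.923)
√(√(l - 219084) - 217539) = √(√(-1260/13 - 219084) - 217539) = √(√(-2849352/13) - 217539) = √(2*I*√9260394/13 - 217539) = √(-217539 + 2*I*√9260394/13)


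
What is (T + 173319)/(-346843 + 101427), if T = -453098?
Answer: 279779/245416 ≈ 1.1400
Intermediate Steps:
(T + 173319)/(-346843 + 101427) = (-453098 + 173319)/(-346843 + 101427) = -279779/(-245416) = -279779*(-1/245416) = 279779/245416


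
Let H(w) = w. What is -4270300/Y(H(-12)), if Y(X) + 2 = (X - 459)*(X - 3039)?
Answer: -4270300/1437019 ≈ -2.9716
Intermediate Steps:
Y(X) = -2 + (-3039 + X)*(-459 + X) (Y(X) = -2 + (X - 459)*(X - 3039) = -2 + (-459 + X)*(-3039 + X) = -2 + (-3039 + X)*(-459 + X))
-4270300/Y(H(-12)) = -4270300/(1394899 + (-12)² - 3498*(-12)) = -4270300/(1394899 + 144 + 41976) = -4270300/1437019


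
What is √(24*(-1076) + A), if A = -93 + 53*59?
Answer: I*√22790 ≈ 150.96*I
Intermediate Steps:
A = 3034 (A = -93 + 3127 = 3034)
√(24*(-1076) + A) = √(24*(-1076) + 3034) = √(-25824 + 3034) = √(-22790) = I*√22790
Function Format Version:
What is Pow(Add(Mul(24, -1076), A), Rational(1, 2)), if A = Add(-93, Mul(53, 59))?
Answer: Mul(I, Pow(22790, Rational(1, 2))) ≈ Mul(150.96, I)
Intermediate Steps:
A = 3034 (A = Add(-93, 3127) = 3034)
Pow(Add(Mul(24, -1076), A), Rational(1, 2)) = Pow(Add(Mul(24, -1076), 3034), Rational(1, 2)) = Pow(Add(-25824, 3034), Rational(1, 2)) = Pow(-22790, Rational(1, 2)) = Mul(I, Pow(22790, Rational(1, 2)))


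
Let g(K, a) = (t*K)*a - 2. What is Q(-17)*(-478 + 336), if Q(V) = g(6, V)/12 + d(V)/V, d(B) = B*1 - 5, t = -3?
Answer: -192836/51 ≈ -3781.1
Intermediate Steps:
g(K, a) = -2 - 3*K*a (g(K, a) = (-3*K)*a - 2 = -3*K*a - 2 = -2 - 3*K*a)
d(B) = -5 + B (d(B) = B - 5 = -5 + B)
Q(V) = -1/6 - 3*V/2 + (-5 + V)/V (Q(V) = (-2 - 3*6*V)/12 + (-5 + V)/V = (-2 - 18*V)*(1/12) + (-5 + V)/V = (-1/6 - 3*V/2) + (-5 + V)/V = -1/6 - 3*V/2 + (-5 + V)/V)
Q(-17)*(-478 + 336) = (5/6 - 5/(-17) - 3/2*(-17))*(-478 + 336) = (5/6 - 5*(-1/17) + 51/2)*(-142) = (5/6 + 5/17 + 51/2)*(-142) = (1358/51)*(-142) = -192836/51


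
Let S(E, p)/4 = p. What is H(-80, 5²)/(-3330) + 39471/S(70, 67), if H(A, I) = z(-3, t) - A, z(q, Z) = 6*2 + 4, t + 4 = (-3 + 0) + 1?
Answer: 21902117/148740 ≈ 147.25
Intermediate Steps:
t = -6 (t = -4 + ((-3 + 0) + 1) = -4 + (-3 + 1) = -4 - 2 = -6)
z(q, Z) = 16 (z(q, Z) = 12 + 4 = 16)
S(E, p) = 4*p
H(A, I) = 16 - A
H(-80, 5²)/(-3330) + 39471/S(70, 67) = (16 - 1*(-80))/(-3330) + 39471/((4*67)) = (16 + 80)*(-1/3330) + 39471/268 = 96*(-1/3330) + 39471*(1/268) = -16/555 + 39471/268 = 21902117/148740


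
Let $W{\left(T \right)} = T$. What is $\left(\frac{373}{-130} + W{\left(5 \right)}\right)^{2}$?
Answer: $\frac{76729}{16900} \approx 4.5402$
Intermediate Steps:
$\left(\frac{373}{-130} + W{\left(5 \right)}\right)^{2} = \left(\frac{373}{-130} + 5\right)^{2} = \left(373 \left(- \frac{1}{130}\right) + 5\right)^{2} = \left(- \frac{373}{130} + 5\right)^{2} = \left(\frac{277}{130}\right)^{2} = \frac{76729}{16900}$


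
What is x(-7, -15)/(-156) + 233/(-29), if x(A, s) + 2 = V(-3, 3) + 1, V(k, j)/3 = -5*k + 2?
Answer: -18899/2262 ≈ -8.3550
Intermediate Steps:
V(k, j) = 6 - 15*k (V(k, j) = 3*(-5*k + 2) = 3*(2 - 5*k) = 6 - 15*k)
x(A, s) = 50 (x(A, s) = -2 + ((6 - 15*(-3)) + 1) = -2 + ((6 + 45) + 1) = -2 + (51 + 1) = -2 + 52 = 50)
x(-7, -15)/(-156) + 233/(-29) = 50/(-156) + 233/(-29) = 50*(-1/156) + 233*(-1/29) = -25/78 - 233/29 = -18899/2262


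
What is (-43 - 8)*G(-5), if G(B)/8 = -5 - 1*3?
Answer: 3264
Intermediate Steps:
G(B) = -64 (G(B) = 8*(-5 - 1*3) = 8*(-5 - 3) = 8*(-8) = -64)
(-43 - 8)*G(-5) = (-43 - 8)*(-64) = -51*(-64) = 3264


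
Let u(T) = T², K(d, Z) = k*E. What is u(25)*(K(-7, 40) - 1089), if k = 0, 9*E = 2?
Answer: -680625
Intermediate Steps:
E = 2/9 (E = (⅑)*2 = 2/9 ≈ 0.22222)
K(d, Z) = 0 (K(d, Z) = 0*(2/9) = 0)
u(25)*(K(-7, 40) - 1089) = 25²*(0 - 1089) = 625*(-1089) = -680625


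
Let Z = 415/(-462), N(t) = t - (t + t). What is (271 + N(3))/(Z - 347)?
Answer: -123816/160729 ≈ -0.77034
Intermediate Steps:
N(t) = -t (N(t) = t - 2*t = -t)
Z = -415/462 (Z = 415*(-1/462) = -415/462 ≈ -0.89827)
(271 + N(3))/(Z - 347) = (271 - 1*3)/(-415/462 - 347) = (271 - 3)/(-160729/462) = 268*(-462/160729) = -123816/160729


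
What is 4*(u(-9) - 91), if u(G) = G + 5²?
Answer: -300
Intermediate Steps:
u(G) = 25 + G (u(G) = G + 25 = 25 + G)
4*(u(-9) - 91) = 4*((25 - 9) - 91) = 4*(16 - 91) = 4*(-75) = -300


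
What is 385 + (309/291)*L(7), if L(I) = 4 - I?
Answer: 37036/97 ≈ 381.81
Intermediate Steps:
385 + (309/291)*L(7) = 385 + (309/291)*(4 - 1*7) = 385 + (309*(1/291))*(4 - 7) = 385 + (103/97)*(-3) = 385 - 309/97 = 37036/97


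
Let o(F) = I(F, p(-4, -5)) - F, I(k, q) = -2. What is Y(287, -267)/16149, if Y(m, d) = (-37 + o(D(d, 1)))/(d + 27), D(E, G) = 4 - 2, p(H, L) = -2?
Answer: 41/3875760 ≈ 1.0579e-5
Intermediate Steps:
D(E, G) = 2
o(F) = -2 - F
Y(m, d) = -41/(27 + d) (Y(m, d) = (-37 + (-2 - 1*2))/(d + 27) = (-37 + (-2 - 2))/(27 + d) = (-37 - 4)/(27 + d) = -41/(27 + d))
Y(287, -267)/16149 = -41/(27 - 267)/16149 = -41/(-240)*(1/16149) = -41*(-1/240)*(1/16149) = (41/240)*(1/16149) = 41/3875760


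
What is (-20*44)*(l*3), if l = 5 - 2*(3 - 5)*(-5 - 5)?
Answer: 92400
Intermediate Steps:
l = -35 (l = 5 - (-4)*(-10) = 5 - 2*20 = 5 - 40 = -35)
(-20*44)*(l*3) = (-20*44)*(-35*3) = -880*(-105) = 92400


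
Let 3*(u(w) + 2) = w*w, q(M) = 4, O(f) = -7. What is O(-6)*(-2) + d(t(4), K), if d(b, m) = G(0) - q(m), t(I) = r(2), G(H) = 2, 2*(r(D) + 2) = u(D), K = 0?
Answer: 12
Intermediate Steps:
u(w) = -2 + w²/3 (u(w) = -2 + (w*w)/3 = -2 + w²/3)
r(D) = -3 + D²/6 (r(D) = -2 + (-2 + D²/3)/2 = -2 + (-1 + D²/6) = -3 + D²/6)
t(I) = -7/3 (t(I) = -3 + (⅙)*2² = -3 + (⅙)*4 = -3 + ⅔ = -7/3)
d(b, m) = -2 (d(b, m) = 2 - 1*4 = 2 - 4 = -2)
O(-6)*(-2) + d(t(4), K) = -7*(-2) - 2 = 14 - 2 = 12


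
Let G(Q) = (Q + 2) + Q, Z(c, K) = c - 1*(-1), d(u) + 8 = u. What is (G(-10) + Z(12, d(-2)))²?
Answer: 25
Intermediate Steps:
d(u) = -8 + u
Z(c, K) = 1 + c (Z(c, K) = c + 1 = 1 + c)
G(Q) = 2 + 2*Q (G(Q) = (2 + Q) + Q = 2 + 2*Q)
(G(-10) + Z(12, d(-2)))² = ((2 + 2*(-10)) + (1 + 12))² = ((2 - 20) + 13)² = (-18 + 13)² = (-5)² = 25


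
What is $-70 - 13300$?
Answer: $-13370$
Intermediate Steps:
$-70 - 13300 = -13370$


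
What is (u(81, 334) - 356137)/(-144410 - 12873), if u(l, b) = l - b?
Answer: 356390/157283 ≈ 2.2659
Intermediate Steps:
(u(81, 334) - 356137)/(-144410 - 12873) = ((81 - 1*334) - 356137)/(-144410 - 12873) = ((81 - 334) - 356137)/(-157283) = (-253 - 356137)*(-1/157283) = -356390*(-1/157283) = 356390/157283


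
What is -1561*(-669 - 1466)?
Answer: 3332735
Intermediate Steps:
-1561*(-669 - 1466) = -1561*(-2135) = 3332735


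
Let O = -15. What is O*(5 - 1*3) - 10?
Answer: -40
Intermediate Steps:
O*(5 - 1*3) - 10 = -15*(5 - 1*3) - 10 = -15*(5 - 3) - 10 = -15*2 - 10 = -30 - 10 = -40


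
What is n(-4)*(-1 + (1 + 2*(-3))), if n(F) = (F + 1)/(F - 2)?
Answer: -3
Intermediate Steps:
n(F) = (1 + F)/(-2 + F)
n(-4)*(-1 + (1 + 2*(-3))) = ((1 - 4)/(-2 - 4))*(-1 + (1 + 2*(-3))) = (-3/(-6))*(-1 + (1 - 6)) = (-1/6*(-3))*(-1 - 5) = (1/2)*(-6) = -3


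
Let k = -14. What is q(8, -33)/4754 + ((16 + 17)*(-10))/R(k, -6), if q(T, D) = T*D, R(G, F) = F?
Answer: 130603/2377 ≈ 54.944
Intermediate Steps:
q(T, D) = D*T
q(8, -33)/4754 + ((16 + 17)*(-10))/R(k, -6) = -33*8/4754 + ((16 + 17)*(-10))/(-6) = -264*1/4754 + (33*(-10))*(-⅙) = -132/2377 - 330*(-⅙) = -132/2377 + 55 = 130603/2377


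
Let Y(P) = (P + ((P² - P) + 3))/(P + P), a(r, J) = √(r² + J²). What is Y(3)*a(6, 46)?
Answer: 4*√538 ≈ 92.779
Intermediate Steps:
a(r, J) = √(J² + r²)
Y(P) = (3 + P²)/(2*P) (Y(P) = (P + (3 + P² - P))/((2*P)) = (3 + P²)*(1/(2*P)) = (3 + P²)/(2*P))
Y(3)*a(6, 46) = ((½)*(3 + 3²)/3)*√(46² + 6²) = ((½)*(⅓)*(3 + 9))*√(2116 + 36) = ((½)*(⅓)*12)*√2152 = 2*(2*√538) = 4*√538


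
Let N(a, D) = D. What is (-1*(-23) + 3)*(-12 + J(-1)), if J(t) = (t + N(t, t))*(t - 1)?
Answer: -208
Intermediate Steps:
J(t) = 2*t*(-1 + t) (J(t) = (t + t)*(t - 1) = (2*t)*(-1 + t) = 2*t*(-1 + t))
(-1*(-23) + 3)*(-12 + J(-1)) = (-1*(-23) + 3)*(-12 + 2*(-1)*(-1 - 1)) = (23 + 3)*(-12 + 2*(-1)*(-2)) = 26*(-12 + 4) = 26*(-8) = -208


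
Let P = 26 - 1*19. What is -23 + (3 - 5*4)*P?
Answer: -142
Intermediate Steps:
P = 7 (P = 26 - 19 = 7)
-23 + (3 - 5*4)*P = -23 + (3 - 5*4)*7 = -23 + (3 - 20)*7 = -23 - 17*7 = -23 - 119 = -142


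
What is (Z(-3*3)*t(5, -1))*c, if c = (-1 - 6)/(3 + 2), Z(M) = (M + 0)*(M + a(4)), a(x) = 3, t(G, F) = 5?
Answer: -378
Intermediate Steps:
Z(M) = M*(3 + M) (Z(M) = (M + 0)*(M + 3) = M*(3 + M))
c = -7/5 ≈ -1.4000
(Z(-3*3)*t(5, -1))*c = (((-3*3)*(3 - 3*3))*5)*(-7/5) = (-9*(3 - 9)*5)*(-7/5) = (-9*(-6)*5)*(-7/5) = (54*5)*(-7/5) = 270*(-7/5) = -378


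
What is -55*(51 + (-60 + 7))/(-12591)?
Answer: -110/12591 ≈ -0.0087364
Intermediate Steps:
-55*(51 + (-60 + 7))/(-12591) = -55*(51 - 53)*(-1/12591) = -55*(-2)*(-1/12591) = 110*(-1/12591) = -110/12591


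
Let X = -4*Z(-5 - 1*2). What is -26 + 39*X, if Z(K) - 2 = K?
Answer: 754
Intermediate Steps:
Z(K) = 2 + K
X = 20 (X = -4*(2 + (-5 - 1*2)) = -4*(2 + (-5 - 2)) = -4*(2 - 7) = -4*(-5) = 20)
-26 + 39*X = -26 + 39*20 = -26 + 780 = 754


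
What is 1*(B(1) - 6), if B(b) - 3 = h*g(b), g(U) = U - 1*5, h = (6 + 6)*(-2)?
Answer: 93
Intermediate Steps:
h = -24 (h = 12*(-2) = -24)
g(U) = -5 + U (g(U) = U - 5 = -5 + U)
B(b) = 123 - 24*b (B(b) = 3 - 24*(-5 + b) = 3 + (120 - 24*b) = 123 - 24*b)
1*(B(1) - 6) = 1*((123 - 24*1) - 6) = 1*((123 - 24) - 6) = 1*(99 - 6) = 1*93 = 93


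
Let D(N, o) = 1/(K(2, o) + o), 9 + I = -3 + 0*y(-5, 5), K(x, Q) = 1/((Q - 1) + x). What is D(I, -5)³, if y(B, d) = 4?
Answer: -64/9261 ≈ -0.0069107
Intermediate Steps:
K(x, Q) = 1/(-1 + Q + x) (K(x, Q) = 1/((-1 + Q) + x) = 1/(-1 + Q + x))
I = -12 (I = -9 + (-3 + 0*4) = -9 + (-3 + 0) = -9 - 3 = -12)
D(N, o) = 1/(o + 1/(1 + o)) (D(N, o) = 1/(1/(-1 + o + 2) + o) = 1/(1/(1 + o) + o) = 1/(o + 1/(1 + o)))
D(I, -5)³ = ((1 - 5)/(1 - 5*(1 - 5)))³ = (-4/(1 - 5*(-4)))³ = (-4/(1 + 20))³ = (-4/21)³ = -64/9261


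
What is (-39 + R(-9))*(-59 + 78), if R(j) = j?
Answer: -912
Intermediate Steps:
(-39 + R(-9))*(-59 + 78) = (-39 - 9)*(-59 + 78) = -48*19 = -912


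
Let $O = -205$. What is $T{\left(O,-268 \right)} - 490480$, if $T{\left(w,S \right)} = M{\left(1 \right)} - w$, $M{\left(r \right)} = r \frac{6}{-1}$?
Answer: $-490281$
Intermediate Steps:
$M{\left(r \right)} = - 6 r$ ($M{\left(r \right)} = r 6 \left(-1\right) = r \left(-6\right) = - 6 r$)
$T{\left(w,S \right)} = -6 - w$ ($T{\left(w,S \right)} = \left(-6\right) 1 - w = -6 - w$)
$T{\left(O,-268 \right)} - 490480 = \left(-6 - -205\right) - 490480 = \left(-6 + 205\right) - 490480 = 199 - 490480 = -490281$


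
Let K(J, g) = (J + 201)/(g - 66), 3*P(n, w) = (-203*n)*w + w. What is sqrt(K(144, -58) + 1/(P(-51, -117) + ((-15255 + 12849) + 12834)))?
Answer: 29*I*sqrt(491977605633)/12194718 ≈ 1.668*I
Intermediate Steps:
P(n, w) = w/3 - 203*n*w/3 (P(n, w) = ((-203*n)*w + w)/3 = (-203*n*w + w)/3 = (w - 203*n*w)/3 = w/3 - 203*n*w/3)
K(J, g) = (201 + J)/(-66 + g)
sqrt(K(144, -58) + 1/(P(-51, -117) + ((-15255 + 12849) + 12834))) = sqrt((201 + 144)/(-66 - 58) + 1/((1/3)*(-117)*(1 - 203*(-51)) + ((-15255 + 12849) + 12834))) = sqrt(345/(-124) + 1/((1/3)*(-117)*(1 + 10353) + (-2406 + 12834))) = sqrt(-1/124*345 + 1/((1/3)*(-117)*10354 + 10428)) = sqrt(-345/124 + 1/(-403806 + 10428)) = sqrt(-345/124 + 1/(-393378)) = sqrt(-345/124 - 1/393378) = sqrt(-67857767/24389436) = 29*I*sqrt(491977605633)/12194718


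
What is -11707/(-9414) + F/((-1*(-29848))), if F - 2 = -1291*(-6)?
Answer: 2030626/1350909 ≈ 1.5032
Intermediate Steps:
F = 7748 (F = 2 - 1291*(-6) = 2 + 7746 = 7748)
-11707/(-9414) + F/((-1*(-29848))) = -11707/(-9414) + 7748/((-1*(-29848))) = -11707*(-1/9414) + 7748/29848 = 11707/9414 + 7748*(1/29848) = 11707/9414 + 149/574 = 2030626/1350909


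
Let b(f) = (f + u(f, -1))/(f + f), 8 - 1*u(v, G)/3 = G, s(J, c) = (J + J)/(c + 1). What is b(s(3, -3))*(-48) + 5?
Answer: 197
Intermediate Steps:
s(J, c) = 2*J/(1 + c) (s(J, c) = (2*J)/(1 + c) = 2*J/(1 + c))
u(v, G) = 24 - 3*G
b(f) = (27 + f)/(2*f) (b(f) = (f + (24 - 3*(-1)))/(f + f) = (f + (24 + 3))/((2*f)) = (f + 27)*(1/(2*f)) = (27 + f)*(1/(2*f)) = (27 + f)/(2*f))
b(s(3, -3))*(-48) + 5 = ((27 + 2*3/(1 - 3))/(2*((2*3/(1 - 3)))))*(-48) + 5 = ((27 + 2*3/(-2))/(2*((2*3/(-2)))))*(-48) + 5 = ((27 + 2*3*(-½))/(2*((2*3*(-½)))))*(-48) + 5 = ((½)*(27 - 3)/(-3))*(-48) + 5 = ((½)*(-⅓)*24)*(-48) + 5 = -4*(-48) + 5 = 192 + 5 = 197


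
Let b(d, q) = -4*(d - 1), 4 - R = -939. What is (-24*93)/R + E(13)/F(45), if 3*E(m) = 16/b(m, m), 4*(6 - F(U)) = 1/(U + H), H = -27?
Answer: -969536/406433 ≈ -2.3855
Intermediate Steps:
R = 943 (R = 4 - 1*(-939) = 4 + 939 = 943)
b(d, q) = 4 - 4*d (b(d, q) = -4*(-1 + d) = 4 - 4*d)
F(U) = 6 - 1/(4*(-27 + U)) (F(U) = 6 - 1/(4*(U - 27)) = 6 - 1/(4*(-27 + U)))
E(m) = 16/(3*(4 - 4*m)) (E(m) = (16/(4 - 4*m))/3 = 16/(3*(4 - 4*m)))
(-24*93)/R + E(13)/F(45) = -24*93/943 + (-4/(-3 + 3*13))/(((-649 + 24*45)/(4*(-27 + 45)))) = -2232*1/943 + (-4/(-3 + 39))/(((1/4)*(-649 + 1080)/18)) = -2232/943 + (-4/36)/(((1/4)*(1/18)*431)) = -2232/943 + (-4*1/36)/(431/72) = -2232/943 - 1/9*72/431 = -2232/943 - 8/431 = -969536/406433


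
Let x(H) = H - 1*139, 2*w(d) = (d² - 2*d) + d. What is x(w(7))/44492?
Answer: -59/22246 ≈ -0.0026522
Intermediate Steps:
w(d) = d²/2 - d/2 (w(d) = ((d² - 2*d) + d)/2 = (d² - d)/2 = d²/2 - d/2)
x(H) = -139 + H (x(H) = H - 139 = -139 + H)
x(w(7))/44492 = (-139 + (½)*7*(-1 + 7))/44492 = (-139 + (½)*7*6)*(1/44492) = (-139 + 21)*(1/44492) = -118*1/44492 = -59/22246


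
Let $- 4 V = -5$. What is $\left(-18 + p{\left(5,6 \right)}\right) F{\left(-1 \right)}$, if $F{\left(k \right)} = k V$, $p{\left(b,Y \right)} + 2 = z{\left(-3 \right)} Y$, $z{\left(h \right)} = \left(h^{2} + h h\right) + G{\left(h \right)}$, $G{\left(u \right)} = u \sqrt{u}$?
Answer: $-110 + \frac{45 i \sqrt{3}}{2} \approx -110.0 + 38.971 i$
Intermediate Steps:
$V = \frac{5}{4}$ ($V = \left(- \frac{1}{4}\right) \left(-5\right) = \frac{5}{4} \approx 1.25$)
$G{\left(u \right)} = u^{\frac{3}{2}}$
$z{\left(h \right)} = h^{\frac{3}{2}} + 2 h^{2}$ ($z{\left(h \right)} = \left(h^{2} + h h\right) + h^{\frac{3}{2}} = \left(h^{2} + h^{2}\right) + h^{\frac{3}{2}} = 2 h^{2} + h^{\frac{3}{2}} = h^{\frac{3}{2}} + 2 h^{2}$)
$p{\left(b,Y \right)} = -2 + Y \left(18 - 3 i \sqrt{3}\right)$ ($p{\left(b,Y \right)} = -2 + \left(\left(-3\right)^{\frac{3}{2}} + 2 \left(-3\right)^{2}\right) Y = -2 + \left(- 3 i \sqrt{3} + 2 \cdot 9\right) Y = -2 + \left(- 3 i \sqrt{3} + 18\right) Y = -2 + \left(18 - 3 i \sqrt{3}\right) Y = -2 + Y \left(18 - 3 i \sqrt{3}\right)$)
$F{\left(k \right)} = \frac{5 k}{4}$ ($F{\left(k \right)} = k \frac{5}{4} = \frac{5 k}{4}$)
$\left(-18 + p{\left(5,6 \right)}\right) F{\left(-1 \right)} = \left(-18 - \left(2 - 18 \left(6 - i \sqrt{3}\right)\right)\right) \frac{5}{4} \left(-1\right) = \left(-18 + \left(-2 + \left(108 - 18 i \sqrt{3}\right)\right)\right) \left(- \frac{5}{4}\right) = \left(-18 + \left(106 - 18 i \sqrt{3}\right)\right) \left(- \frac{5}{4}\right) = \left(88 - 18 i \sqrt{3}\right) \left(- \frac{5}{4}\right) = -110 + \frac{45 i \sqrt{3}}{2}$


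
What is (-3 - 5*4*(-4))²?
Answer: 5929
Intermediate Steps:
(-3 - 5*4*(-4))² = (-3 - 20*(-4))² = (-3 + 80)² = 77² = 5929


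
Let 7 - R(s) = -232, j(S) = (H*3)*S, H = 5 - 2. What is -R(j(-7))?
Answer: -239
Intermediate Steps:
H = 3
j(S) = 9*S (j(S) = (3*3)*S = 9*S)
R(s) = 239 (R(s) = 7 - 1*(-232) = 7 + 232 = 239)
-R(j(-7)) = -1*239 = -239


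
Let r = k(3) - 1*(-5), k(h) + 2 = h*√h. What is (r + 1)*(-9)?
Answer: -36 - 27*√3 ≈ -82.765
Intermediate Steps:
k(h) = -2 + h^(3/2) (k(h) = -2 + h*√h = -2 + h^(3/2))
r = 3 + 3*√3 (r = (-2 + 3^(3/2)) - 1*(-5) = (-2 + 3*√3) + 5 = 3 + 3*√3 ≈ 8.1962)
(r + 1)*(-9) = ((3 + 3*√3) + 1)*(-9) = (4 + 3*√3)*(-9) = -36 - 27*√3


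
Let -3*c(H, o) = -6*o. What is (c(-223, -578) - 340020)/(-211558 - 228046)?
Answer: 7754/9991 ≈ 0.77610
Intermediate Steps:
c(H, o) = 2*o (c(H, o) = -(-2)*o = 2*o)
(c(-223, -578) - 340020)/(-211558 - 228046) = (2*(-578) - 340020)/(-211558 - 228046) = (-1156 - 340020)/(-439604) = -341176*(-1/439604) = 7754/9991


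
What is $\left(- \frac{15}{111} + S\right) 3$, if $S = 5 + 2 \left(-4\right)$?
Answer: $- \frac{348}{37} \approx -9.4054$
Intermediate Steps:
$S = -3$ ($S = 5 - 8 = -3$)
$\left(- \frac{15}{111} + S\right) 3 = \left(- \frac{15}{111} - 3\right) 3 = \left(\left(-15\right) \frac{1}{111} - 3\right) 3 = \left(- \frac{5}{37} - 3\right) 3 = \left(- \frac{116}{37}\right) 3 = - \frac{348}{37}$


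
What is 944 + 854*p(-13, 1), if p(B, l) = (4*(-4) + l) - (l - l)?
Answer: -11866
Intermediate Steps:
p(B, l) = -16 + l (p(B, l) = (-16 + l) - 1*0 = (-16 + l) + 0 = -16 + l)
944 + 854*p(-13, 1) = 944 + 854*(-16 + 1) = 944 + 854*(-15) = 944 - 12810 = -11866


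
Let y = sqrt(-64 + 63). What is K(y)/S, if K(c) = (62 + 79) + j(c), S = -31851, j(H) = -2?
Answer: -139/31851 ≈ -0.0043641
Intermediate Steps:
y = I (y = sqrt(-1) = I ≈ 1.0*I)
K(c) = 139 (K(c) = (62 + 79) - 2 = 141 - 2 = 139)
K(y)/S = 139/(-31851) = 139*(-1/31851) = -139/31851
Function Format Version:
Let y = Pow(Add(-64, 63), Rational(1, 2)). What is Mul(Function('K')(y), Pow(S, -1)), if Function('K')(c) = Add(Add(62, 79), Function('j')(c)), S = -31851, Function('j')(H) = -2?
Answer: Rational(-139, 31851) ≈ -0.0043641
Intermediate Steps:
y = I (y = Pow(-1, Rational(1, 2)) = I ≈ Mul(1.0000, I))
Function('K')(c) = 139 (Function('K')(c) = Add(Add(62, 79), -2) = Add(141, -2) = 139)
Mul(Function('K')(y), Pow(S, -1)) = Mul(139, Pow(-31851, -1)) = Mul(139, Rational(-1, 31851)) = Rational(-139, 31851)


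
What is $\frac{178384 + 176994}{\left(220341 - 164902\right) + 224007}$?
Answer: $\frac{177689}{139723} \approx 1.2717$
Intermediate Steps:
$\frac{178384 + 176994}{\left(220341 - 164902\right) + 224007} = \frac{355378}{\left(220341 - 164902\right) + 224007} = \frac{355378}{55439 + 224007} = \frac{355378}{279446} = 355378 \cdot \frac{1}{279446} = \frac{177689}{139723}$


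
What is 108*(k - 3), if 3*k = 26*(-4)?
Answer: -4068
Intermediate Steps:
k = -104/3 (k = (26*(-4))/3 = (1/3)*(-104) = -104/3 ≈ -34.667)
108*(k - 3) = 108*(-104/3 - 3) = 108*(-113/3) = -4068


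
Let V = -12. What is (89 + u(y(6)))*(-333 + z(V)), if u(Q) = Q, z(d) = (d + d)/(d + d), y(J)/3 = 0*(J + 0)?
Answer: -29548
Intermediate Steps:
y(J) = 0 (y(J) = 3*(0*(J + 0)) = 3*(0*J) = 3*0 = 0)
z(d) = 1 (z(d) = (2*d)/((2*d)) = (2*d)*(1/(2*d)) = 1)
(89 + u(y(6)))*(-333 + z(V)) = (89 + 0)*(-333 + 1) = 89*(-332) = -29548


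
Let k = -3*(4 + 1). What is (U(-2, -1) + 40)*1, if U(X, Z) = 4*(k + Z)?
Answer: -24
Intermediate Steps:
k = -15 (k = -3*5 = -15)
U(X, Z) = -60 + 4*Z (U(X, Z) = 4*(-15 + Z) = -60 + 4*Z)
(U(-2, -1) + 40)*1 = ((-60 + 4*(-1)) + 40)*1 = ((-60 - 4) + 40)*1 = (-64 + 40)*1 = -24*1 = -24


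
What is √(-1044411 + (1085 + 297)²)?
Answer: 11*√7153 ≈ 930.33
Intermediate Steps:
√(-1044411 + (1085 + 297)²) = √(-1044411 + 1382²) = √(-1044411 + 1909924) = √865513 = 11*√7153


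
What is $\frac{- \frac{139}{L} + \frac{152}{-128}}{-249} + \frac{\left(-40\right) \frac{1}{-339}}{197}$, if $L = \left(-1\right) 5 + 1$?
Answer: $- \frac{11901037}{88687824} \approx -0.13419$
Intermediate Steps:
$L = -4$ ($L = -5 + 1 = -4$)
$\frac{- \frac{139}{L} + \frac{152}{-128}}{-249} + \frac{\left(-40\right) \frac{1}{-339}}{197} = \frac{- \frac{139}{-4} + \frac{152}{-128}}{-249} + \frac{\left(-40\right) \frac{1}{-339}}{197} = \left(\left(-139\right) \left(- \frac{1}{4}\right) + 152 \left(- \frac{1}{128}\right)\right) \left(- \frac{1}{249}\right) + \left(-40\right) \left(- \frac{1}{339}\right) \frac{1}{197} = \left(\frac{139}{4} - \frac{19}{16}\right) \left(- \frac{1}{249}\right) + \frac{40}{339} \cdot \frac{1}{197} = \frac{537}{16} \left(- \frac{1}{249}\right) + \frac{40}{66783} = - \frac{179}{1328} + \frac{40}{66783} = - \frac{11901037}{88687824}$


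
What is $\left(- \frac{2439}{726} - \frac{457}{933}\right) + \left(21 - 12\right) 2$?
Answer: $\frac{3195025}{225786} \approx 14.151$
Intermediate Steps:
$\left(- \frac{2439}{726} - \frac{457}{933}\right) + \left(21 - 12\right) 2 = \left(\left(-2439\right) \frac{1}{726} - \frac{457}{933}\right) + 9 \cdot 2 = \left(- \frac{813}{242} - \frac{457}{933}\right) + 18 = - \frac{869123}{225786} + 18 = \frac{3195025}{225786}$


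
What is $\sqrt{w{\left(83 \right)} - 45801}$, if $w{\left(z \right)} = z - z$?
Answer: $3 i \sqrt{5089} \approx 214.01 i$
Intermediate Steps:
$w{\left(z \right)} = 0$
$\sqrt{w{\left(83 \right)} - 45801} = \sqrt{0 - 45801} = \sqrt{-45801} = 3 i \sqrt{5089}$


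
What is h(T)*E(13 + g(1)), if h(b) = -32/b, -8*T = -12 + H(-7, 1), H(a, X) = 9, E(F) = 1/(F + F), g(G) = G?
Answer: -64/21 ≈ -3.0476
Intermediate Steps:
E(F) = 1/(2*F)
T = 3/8 (T = -(-12 + 9)/8 = -1/8*(-3) = 3/8 ≈ 0.37500)
h(T)*E(13 + g(1)) = (-32/3/8)*(1/(2*(13 + 1))) = (-32*8/3)*((1/2)/14) = -128/(3*14) = -256/3*1/28 = -64/21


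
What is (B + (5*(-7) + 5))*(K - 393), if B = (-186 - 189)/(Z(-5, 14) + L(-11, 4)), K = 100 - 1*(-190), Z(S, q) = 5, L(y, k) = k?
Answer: 22145/3 ≈ 7381.7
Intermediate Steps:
K = 290 (K = 100 + 190 = 290)
B = -125/3 (B = (-186 - 189)/(5 + 4) = -375/9 = -375*⅑ = -125/3 ≈ -41.667)
(B + (5*(-7) + 5))*(K - 393) = (-125/3 + (5*(-7) + 5))*(290 - 393) = (-125/3 + (-35 + 5))*(-103) = (-125/3 - 30)*(-103) = -215/3*(-103) = 22145/3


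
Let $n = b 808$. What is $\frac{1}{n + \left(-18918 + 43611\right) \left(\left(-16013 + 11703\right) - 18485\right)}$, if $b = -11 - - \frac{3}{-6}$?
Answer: $- \frac{1}{562886227} \approx -1.7766 \cdot 10^{-9}$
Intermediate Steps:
$b = - \frac{23}{2}$ ($b = -11 - \left(-3\right) \left(- \frac{1}{6}\right) = -11 - \frac{1}{2} = - \frac{23}{2} \approx -11.5$)
$n = -9292$ ($n = \left(- \frac{23}{2}\right) 808 = -9292$)
$\frac{1}{n + \left(-18918 + 43611\right) \left(\left(-16013 + 11703\right) - 18485\right)} = \frac{1}{-9292 + \left(-18918 + 43611\right) \left(\left(-16013 + 11703\right) - 18485\right)} = \frac{1}{-9292 + 24693 \left(-4310 - 18485\right)} = \frac{1}{-9292 + 24693 \left(-22795\right)} = \frac{1}{-9292 - 562876935} = \frac{1}{-562886227} = - \frac{1}{562886227}$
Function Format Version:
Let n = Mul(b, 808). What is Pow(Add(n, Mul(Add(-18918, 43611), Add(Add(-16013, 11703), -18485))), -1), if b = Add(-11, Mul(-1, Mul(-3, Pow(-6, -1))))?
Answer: Rational(-1, 562886227) ≈ -1.7766e-9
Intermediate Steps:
b = Rational(-23, 2) (b = Add(-11, Mul(-1, Mul(-3, Rational(-1, 6)))) = Add(-11, Mul(-1, Rational(1, 2))) = Add(-11, Rational(-1, 2)) = Rational(-23, 2) ≈ -11.500)
n = -9292 (n = Mul(Rational(-23, 2), 808) = -9292)
Pow(Add(n, Mul(Add(-18918, 43611), Add(Add(-16013, 11703), -18485))), -1) = Pow(Add(-9292, Mul(Add(-18918, 43611), Add(Add(-16013, 11703), -18485))), -1) = Pow(Add(-9292, Mul(24693, Add(-4310, -18485))), -1) = Pow(Add(-9292, Mul(24693, -22795)), -1) = Pow(Add(-9292, -562876935), -1) = Pow(-562886227, -1) = Rational(-1, 562886227)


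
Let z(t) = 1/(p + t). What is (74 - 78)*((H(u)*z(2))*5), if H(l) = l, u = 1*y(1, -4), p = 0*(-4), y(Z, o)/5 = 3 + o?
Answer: 50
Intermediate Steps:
y(Z, o) = 15 + 5*o (y(Z, o) = 5*(3 + o) = 15 + 5*o)
p = 0
z(t) = 1/t (z(t) = 1/(0 + t) = 1/t)
u = -5 (u = 1*(15 + 5*(-4)) = 1*(15 - 20) = 1*(-5) = -5)
(74 - 78)*((H(u)*z(2))*5) = (74 - 78)*(-5/2*5) = -4*(-5*½)*5 = -(-10)*5 = -4*(-25/2) = 50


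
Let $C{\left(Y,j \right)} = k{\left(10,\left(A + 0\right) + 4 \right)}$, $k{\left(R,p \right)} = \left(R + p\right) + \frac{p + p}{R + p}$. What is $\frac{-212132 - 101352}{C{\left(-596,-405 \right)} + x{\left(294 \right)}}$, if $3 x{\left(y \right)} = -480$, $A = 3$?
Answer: $\frac{5329228}{2417} \approx 2204.9$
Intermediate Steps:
$x{\left(y \right)} = -160$ ($x{\left(y \right)} = \frac{1}{3} \left(-480\right) = -160$)
$k{\left(R,p \right)} = R + p + \frac{2 p}{R + p}$ ($k{\left(R,p \right)} = \left(R + p\right) + \frac{2 p}{R + p} = R + p + \frac{2 p}{R + p}$)
$C{\left(Y,j \right)} = \frac{303}{17}$ ($C{\left(Y,j \right)} = \frac{10^{2} + \left(\left(3 + 0\right) + 4\right)^{2} + 2 \left(\left(3 + 0\right) + 4\right) + 2 \cdot 10 \left(\left(3 + 0\right) + 4\right)}{10 + \left(\left(3 + 0\right) + 4\right)} = \frac{100 + \left(3 + 4\right)^{2} + 2 \left(3 + 4\right) + 2 \cdot 10 \left(3 + 4\right)}{10 + \left(3 + 4\right)} = \frac{100 + 7^{2} + 2 \cdot 7 + 2 \cdot 10 \cdot 7}{10 + 7} = \frac{100 + 49 + 14 + 140}{17} = \frac{1}{17} \cdot 303 = \frac{303}{17}$)
$\frac{-212132 - 101352}{C{\left(-596,-405 \right)} + x{\left(294 \right)}} = \frac{-212132 - 101352}{\frac{303}{17} - 160} = - \frac{313484}{- \frac{2417}{17}} = \left(-313484\right) \left(- \frac{17}{2417}\right) = \frac{5329228}{2417}$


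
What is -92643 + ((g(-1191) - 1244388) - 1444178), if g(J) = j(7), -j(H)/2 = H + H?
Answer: -2781237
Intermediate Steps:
j(H) = -4*H (j(H) = -2*(H + H) = -4*H)
g(J) = -28 (g(J) = -4*7 = -28)
-92643 + ((g(-1191) - 1244388) - 1444178) = -92643 + ((-28 - 1244388) - 1444178) = -92643 + (-1244416 - 1444178) = -92643 - 2688594 = -2781237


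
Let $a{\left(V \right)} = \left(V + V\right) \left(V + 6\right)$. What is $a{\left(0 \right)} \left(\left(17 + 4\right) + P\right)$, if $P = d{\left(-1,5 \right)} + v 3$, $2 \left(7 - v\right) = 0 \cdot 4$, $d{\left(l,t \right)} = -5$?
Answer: $0$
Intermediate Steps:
$v = 7$ ($v = 7 - \frac{0 \cdot 4}{2} = 7 - 0 = 7 + 0 = 7$)
$a{\left(V \right)} = 2 V \left(6 + V\right)$
$P = 16$ ($P = -5 + 7 \cdot 3 = -5 + 21 = 16$)
$a{\left(0 \right)} \left(\left(17 + 4\right) + P\right) = 2 \cdot 0 \left(6 + 0\right) \left(\left(17 + 4\right) + 16\right) = 2 \cdot 0 \cdot 6 \left(21 + 16\right) = 0 \cdot 37 = 0$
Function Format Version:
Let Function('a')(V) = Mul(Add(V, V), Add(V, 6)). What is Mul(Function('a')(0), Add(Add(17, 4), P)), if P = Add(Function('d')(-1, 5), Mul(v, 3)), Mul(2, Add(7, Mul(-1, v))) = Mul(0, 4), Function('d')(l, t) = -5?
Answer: 0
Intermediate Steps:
v = 7 (v = Add(7, Mul(Rational(-1, 2), Mul(0, 4))) = Add(7, Mul(Rational(-1, 2), 0)) = Add(7, 0) = 7)
Function('a')(V) = Mul(2, V, Add(6, V)) (Function('a')(V) = Mul(Mul(2, V), Add(6, V)) = Mul(2, V, Add(6, V)))
P = 16 (P = Add(-5, Mul(7, 3)) = Add(-5, 21) = 16)
Mul(Function('a')(0), Add(Add(17, 4), P)) = Mul(Mul(2, 0, Add(6, 0)), Add(Add(17, 4), 16)) = Mul(Mul(2, 0, 6), Add(21, 16)) = Mul(0, 37) = 0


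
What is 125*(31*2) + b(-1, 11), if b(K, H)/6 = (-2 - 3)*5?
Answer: 7600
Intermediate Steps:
b(K, H) = -150 (b(K, H) = 6*((-2 - 3)*5) = 6*(-5*5) = 6*(-25) = -150)
125*(31*2) + b(-1, 11) = 125*(31*2) - 150 = 125*62 - 150 = 7750 - 150 = 7600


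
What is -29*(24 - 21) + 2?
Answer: -85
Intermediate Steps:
-29*(24 - 21) + 2 = -29*3 + 2 = -87 + 2 = -85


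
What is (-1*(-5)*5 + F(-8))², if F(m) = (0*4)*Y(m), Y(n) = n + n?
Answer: 625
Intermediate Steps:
Y(n) = 2*n
F(m) = 0 (F(m) = (0*4)*(2*m) = 0*(2*m) = 0)
(-1*(-5)*5 + F(-8))² = (-1*(-5)*5 + 0)² = (5*5 + 0)² = (25 + 0)² = 25² = 625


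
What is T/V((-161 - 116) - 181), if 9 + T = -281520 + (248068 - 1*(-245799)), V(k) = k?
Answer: -106169/229 ≈ -463.62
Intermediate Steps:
T = 212338 (T = -9 + (-281520 + (248068 - 1*(-245799))) = -9 + (-281520 + (248068 + 245799)) = -9 + (-281520 + 493867) = -9 + 212347 = 212338)
T/V((-161 - 116) - 181) = 212338/((-161 - 116) - 181) = 212338/(-277 - 181) = 212338/(-458) = 212338*(-1/458) = -106169/229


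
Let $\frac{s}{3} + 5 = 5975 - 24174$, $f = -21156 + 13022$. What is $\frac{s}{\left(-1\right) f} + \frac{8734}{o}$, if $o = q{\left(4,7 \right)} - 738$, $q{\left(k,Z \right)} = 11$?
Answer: $- \frac{55372640}{2956709} \approx -18.728$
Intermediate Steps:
$f = -8134$
$s = -54612$ ($s = -15 + 3 \left(5975 - 24174\right) = -15 + 3 \left(-18199\right) = -15 - 54597 = -54612$)
$o = -727$ ($o = 11 - 738 = -727$)
$\frac{s}{\left(-1\right) f} + \frac{8734}{o} = - \frac{54612}{\left(-1\right) \left(-8134\right)} + \frac{8734}{-727} = - \frac{54612}{8134} + 8734 \left(- \frac{1}{727}\right) = \left(-54612\right) \frac{1}{8134} - \frac{8734}{727} = - \frac{27306}{4067} - \frac{8734}{727} = - \frac{55372640}{2956709}$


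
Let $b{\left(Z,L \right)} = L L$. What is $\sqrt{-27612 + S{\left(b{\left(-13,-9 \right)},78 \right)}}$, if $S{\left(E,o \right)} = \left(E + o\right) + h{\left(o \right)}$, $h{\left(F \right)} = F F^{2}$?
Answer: $\sqrt{447099} \approx 668.65$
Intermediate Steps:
$b{\left(Z,L \right)} = L^{2}$
$h{\left(F \right)} = F^{3}$
$S{\left(E,o \right)} = E + o + o^{3}$ ($S{\left(E,o \right)} = \left(E + o\right) + o^{3} = E + o + o^{3}$)
$\sqrt{-27612 + S{\left(b{\left(-13,-9 \right)},78 \right)}} = \sqrt{-27612 + \left(\left(-9\right)^{2} + 78 + 78^{3}\right)} = \sqrt{-27612 + \left(81 + 78 + 474552\right)} = \sqrt{-27612 + 474711} = \sqrt{447099}$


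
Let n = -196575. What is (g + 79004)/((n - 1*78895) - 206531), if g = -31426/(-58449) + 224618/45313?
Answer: -209256610124968/1276579425333537 ≈ -0.16392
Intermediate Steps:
g = 14552703820/2648499537 (g = -31426*(-1/58449) + 224618*(1/45313) = 31426/58449 + 224618/45313 = 14552703820/2648499537 ≈ 5.4947)
(g + 79004)/((n - 1*78895) - 206531) = (14552703820/2648499537 + 79004)/((-196575 - 1*78895) - 206531) = 209256610124968/(2648499537*((-196575 - 78895) - 206531)) = 209256610124968/(2648499537*(-275470 - 206531)) = (209256610124968/2648499537)/(-482001) = (209256610124968/2648499537)*(-1/482001) = -209256610124968/1276579425333537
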